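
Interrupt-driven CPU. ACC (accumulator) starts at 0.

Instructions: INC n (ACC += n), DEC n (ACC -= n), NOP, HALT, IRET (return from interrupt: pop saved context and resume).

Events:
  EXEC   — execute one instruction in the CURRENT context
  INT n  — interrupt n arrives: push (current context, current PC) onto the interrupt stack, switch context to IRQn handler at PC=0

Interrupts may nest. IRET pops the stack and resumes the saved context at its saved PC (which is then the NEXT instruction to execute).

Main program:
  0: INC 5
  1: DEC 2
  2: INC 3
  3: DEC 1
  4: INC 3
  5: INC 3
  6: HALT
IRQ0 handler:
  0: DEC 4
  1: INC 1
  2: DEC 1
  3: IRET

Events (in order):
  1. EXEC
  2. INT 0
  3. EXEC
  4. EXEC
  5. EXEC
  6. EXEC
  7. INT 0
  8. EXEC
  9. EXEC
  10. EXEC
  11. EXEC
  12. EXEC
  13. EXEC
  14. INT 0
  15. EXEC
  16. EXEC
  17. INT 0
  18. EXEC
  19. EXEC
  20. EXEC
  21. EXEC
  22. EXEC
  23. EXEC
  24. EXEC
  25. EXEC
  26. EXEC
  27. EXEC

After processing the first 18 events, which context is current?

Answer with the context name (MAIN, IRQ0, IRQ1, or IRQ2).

Answer: IRQ0

Derivation:
Event 1 (EXEC): [MAIN] PC=0: INC 5 -> ACC=5
Event 2 (INT 0): INT 0 arrives: push (MAIN, PC=1), enter IRQ0 at PC=0 (depth now 1)
Event 3 (EXEC): [IRQ0] PC=0: DEC 4 -> ACC=1
Event 4 (EXEC): [IRQ0] PC=1: INC 1 -> ACC=2
Event 5 (EXEC): [IRQ0] PC=2: DEC 1 -> ACC=1
Event 6 (EXEC): [IRQ0] PC=3: IRET -> resume MAIN at PC=1 (depth now 0)
Event 7 (INT 0): INT 0 arrives: push (MAIN, PC=1), enter IRQ0 at PC=0 (depth now 1)
Event 8 (EXEC): [IRQ0] PC=0: DEC 4 -> ACC=-3
Event 9 (EXEC): [IRQ0] PC=1: INC 1 -> ACC=-2
Event 10 (EXEC): [IRQ0] PC=2: DEC 1 -> ACC=-3
Event 11 (EXEC): [IRQ0] PC=3: IRET -> resume MAIN at PC=1 (depth now 0)
Event 12 (EXEC): [MAIN] PC=1: DEC 2 -> ACC=-5
Event 13 (EXEC): [MAIN] PC=2: INC 3 -> ACC=-2
Event 14 (INT 0): INT 0 arrives: push (MAIN, PC=3), enter IRQ0 at PC=0 (depth now 1)
Event 15 (EXEC): [IRQ0] PC=0: DEC 4 -> ACC=-6
Event 16 (EXEC): [IRQ0] PC=1: INC 1 -> ACC=-5
Event 17 (INT 0): INT 0 arrives: push (IRQ0, PC=2), enter IRQ0 at PC=0 (depth now 2)
Event 18 (EXEC): [IRQ0] PC=0: DEC 4 -> ACC=-9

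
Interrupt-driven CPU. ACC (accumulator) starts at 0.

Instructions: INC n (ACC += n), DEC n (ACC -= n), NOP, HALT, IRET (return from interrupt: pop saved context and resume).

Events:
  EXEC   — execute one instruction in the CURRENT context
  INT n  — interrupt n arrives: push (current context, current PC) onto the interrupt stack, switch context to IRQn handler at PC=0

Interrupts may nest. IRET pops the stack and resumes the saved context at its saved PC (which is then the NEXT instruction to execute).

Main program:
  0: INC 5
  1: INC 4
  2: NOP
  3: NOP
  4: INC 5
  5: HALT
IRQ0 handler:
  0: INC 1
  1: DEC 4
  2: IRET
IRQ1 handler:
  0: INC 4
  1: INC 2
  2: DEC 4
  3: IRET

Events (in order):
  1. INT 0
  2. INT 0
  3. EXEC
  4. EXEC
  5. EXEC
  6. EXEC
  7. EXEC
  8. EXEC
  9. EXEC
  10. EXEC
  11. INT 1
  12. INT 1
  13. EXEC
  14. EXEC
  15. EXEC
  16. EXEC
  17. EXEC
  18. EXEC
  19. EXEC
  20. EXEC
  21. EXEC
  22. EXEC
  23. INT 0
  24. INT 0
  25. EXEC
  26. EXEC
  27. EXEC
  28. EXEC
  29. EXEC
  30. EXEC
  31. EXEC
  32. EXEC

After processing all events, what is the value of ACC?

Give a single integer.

Event 1 (INT 0): INT 0 arrives: push (MAIN, PC=0), enter IRQ0 at PC=0 (depth now 1)
Event 2 (INT 0): INT 0 arrives: push (IRQ0, PC=0), enter IRQ0 at PC=0 (depth now 2)
Event 3 (EXEC): [IRQ0] PC=0: INC 1 -> ACC=1
Event 4 (EXEC): [IRQ0] PC=1: DEC 4 -> ACC=-3
Event 5 (EXEC): [IRQ0] PC=2: IRET -> resume IRQ0 at PC=0 (depth now 1)
Event 6 (EXEC): [IRQ0] PC=0: INC 1 -> ACC=-2
Event 7 (EXEC): [IRQ0] PC=1: DEC 4 -> ACC=-6
Event 8 (EXEC): [IRQ0] PC=2: IRET -> resume MAIN at PC=0 (depth now 0)
Event 9 (EXEC): [MAIN] PC=0: INC 5 -> ACC=-1
Event 10 (EXEC): [MAIN] PC=1: INC 4 -> ACC=3
Event 11 (INT 1): INT 1 arrives: push (MAIN, PC=2), enter IRQ1 at PC=0 (depth now 1)
Event 12 (INT 1): INT 1 arrives: push (IRQ1, PC=0), enter IRQ1 at PC=0 (depth now 2)
Event 13 (EXEC): [IRQ1] PC=0: INC 4 -> ACC=7
Event 14 (EXEC): [IRQ1] PC=1: INC 2 -> ACC=9
Event 15 (EXEC): [IRQ1] PC=2: DEC 4 -> ACC=5
Event 16 (EXEC): [IRQ1] PC=3: IRET -> resume IRQ1 at PC=0 (depth now 1)
Event 17 (EXEC): [IRQ1] PC=0: INC 4 -> ACC=9
Event 18 (EXEC): [IRQ1] PC=1: INC 2 -> ACC=11
Event 19 (EXEC): [IRQ1] PC=2: DEC 4 -> ACC=7
Event 20 (EXEC): [IRQ1] PC=3: IRET -> resume MAIN at PC=2 (depth now 0)
Event 21 (EXEC): [MAIN] PC=2: NOP
Event 22 (EXEC): [MAIN] PC=3: NOP
Event 23 (INT 0): INT 0 arrives: push (MAIN, PC=4), enter IRQ0 at PC=0 (depth now 1)
Event 24 (INT 0): INT 0 arrives: push (IRQ0, PC=0), enter IRQ0 at PC=0 (depth now 2)
Event 25 (EXEC): [IRQ0] PC=0: INC 1 -> ACC=8
Event 26 (EXEC): [IRQ0] PC=1: DEC 4 -> ACC=4
Event 27 (EXEC): [IRQ0] PC=2: IRET -> resume IRQ0 at PC=0 (depth now 1)
Event 28 (EXEC): [IRQ0] PC=0: INC 1 -> ACC=5
Event 29 (EXEC): [IRQ0] PC=1: DEC 4 -> ACC=1
Event 30 (EXEC): [IRQ0] PC=2: IRET -> resume MAIN at PC=4 (depth now 0)
Event 31 (EXEC): [MAIN] PC=4: INC 5 -> ACC=6
Event 32 (EXEC): [MAIN] PC=5: HALT

Answer: 6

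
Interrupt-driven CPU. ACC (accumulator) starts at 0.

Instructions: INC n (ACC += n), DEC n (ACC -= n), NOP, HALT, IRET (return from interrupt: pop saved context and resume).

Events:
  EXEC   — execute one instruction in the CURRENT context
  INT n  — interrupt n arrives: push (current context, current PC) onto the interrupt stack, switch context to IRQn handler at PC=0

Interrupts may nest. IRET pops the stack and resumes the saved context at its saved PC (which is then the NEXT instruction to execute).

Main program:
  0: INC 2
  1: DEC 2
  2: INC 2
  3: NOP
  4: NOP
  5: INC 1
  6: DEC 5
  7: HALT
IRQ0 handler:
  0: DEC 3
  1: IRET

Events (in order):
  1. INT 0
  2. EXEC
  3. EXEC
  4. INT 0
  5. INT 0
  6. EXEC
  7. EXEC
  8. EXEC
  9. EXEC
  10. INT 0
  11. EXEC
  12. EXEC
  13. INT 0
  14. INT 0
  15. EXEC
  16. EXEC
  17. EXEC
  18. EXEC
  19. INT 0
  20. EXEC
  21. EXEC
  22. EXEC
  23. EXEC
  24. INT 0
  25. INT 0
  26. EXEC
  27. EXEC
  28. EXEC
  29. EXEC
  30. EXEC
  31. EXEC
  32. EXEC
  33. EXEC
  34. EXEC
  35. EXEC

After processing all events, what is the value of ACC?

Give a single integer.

Event 1 (INT 0): INT 0 arrives: push (MAIN, PC=0), enter IRQ0 at PC=0 (depth now 1)
Event 2 (EXEC): [IRQ0] PC=0: DEC 3 -> ACC=-3
Event 3 (EXEC): [IRQ0] PC=1: IRET -> resume MAIN at PC=0 (depth now 0)
Event 4 (INT 0): INT 0 arrives: push (MAIN, PC=0), enter IRQ0 at PC=0 (depth now 1)
Event 5 (INT 0): INT 0 arrives: push (IRQ0, PC=0), enter IRQ0 at PC=0 (depth now 2)
Event 6 (EXEC): [IRQ0] PC=0: DEC 3 -> ACC=-6
Event 7 (EXEC): [IRQ0] PC=1: IRET -> resume IRQ0 at PC=0 (depth now 1)
Event 8 (EXEC): [IRQ0] PC=0: DEC 3 -> ACC=-9
Event 9 (EXEC): [IRQ0] PC=1: IRET -> resume MAIN at PC=0 (depth now 0)
Event 10 (INT 0): INT 0 arrives: push (MAIN, PC=0), enter IRQ0 at PC=0 (depth now 1)
Event 11 (EXEC): [IRQ0] PC=0: DEC 3 -> ACC=-12
Event 12 (EXEC): [IRQ0] PC=1: IRET -> resume MAIN at PC=0 (depth now 0)
Event 13 (INT 0): INT 0 arrives: push (MAIN, PC=0), enter IRQ0 at PC=0 (depth now 1)
Event 14 (INT 0): INT 0 arrives: push (IRQ0, PC=0), enter IRQ0 at PC=0 (depth now 2)
Event 15 (EXEC): [IRQ0] PC=0: DEC 3 -> ACC=-15
Event 16 (EXEC): [IRQ0] PC=1: IRET -> resume IRQ0 at PC=0 (depth now 1)
Event 17 (EXEC): [IRQ0] PC=0: DEC 3 -> ACC=-18
Event 18 (EXEC): [IRQ0] PC=1: IRET -> resume MAIN at PC=0 (depth now 0)
Event 19 (INT 0): INT 0 arrives: push (MAIN, PC=0), enter IRQ0 at PC=0 (depth now 1)
Event 20 (EXEC): [IRQ0] PC=0: DEC 3 -> ACC=-21
Event 21 (EXEC): [IRQ0] PC=1: IRET -> resume MAIN at PC=0 (depth now 0)
Event 22 (EXEC): [MAIN] PC=0: INC 2 -> ACC=-19
Event 23 (EXEC): [MAIN] PC=1: DEC 2 -> ACC=-21
Event 24 (INT 0): INT 0 arrives: push (MAIN, PC=2), enter IRQ0 at PC=0 (depth now 1)
Event 25 (INT 0): INT 0 arrives: push (IRQ0, PC=0), enter IRQ0 at PC=0 (depth now 2)
Event 26 (EXEC): [IRQ0] PC=0: DEC 3 -> ACC=-24
Event 27 (EXEC): [IRQ0] PC=1: IRET -> resume IRQ0 at PC=0 (depth now 1)
Event 28 (EXEC): [IRQ0] PC=0: DEC 3 -> ACC=-27
Event 29 (EXEC): [IRQ0] PC=1: IRET -> resume MAIN at PC=2 (depth now 0)
Event 30 (EXEC): [MAIN] PC=2: INC 2 -> ACC=-25
Event 31 (EXEC): [MAIN] PC=3: NOP
Event 32 (EXEC): [MAIN] PC=4: NOP
Event 33 (EXEC): [MAIN] PC=5: INC 1 -> ACC=-24
Event 34 (EXEC): [MAIN] PC=6: DEC 5 -> ACC=-29
Event 35 (EXEC): [MAIN] PC=7: HALT

Answer: -29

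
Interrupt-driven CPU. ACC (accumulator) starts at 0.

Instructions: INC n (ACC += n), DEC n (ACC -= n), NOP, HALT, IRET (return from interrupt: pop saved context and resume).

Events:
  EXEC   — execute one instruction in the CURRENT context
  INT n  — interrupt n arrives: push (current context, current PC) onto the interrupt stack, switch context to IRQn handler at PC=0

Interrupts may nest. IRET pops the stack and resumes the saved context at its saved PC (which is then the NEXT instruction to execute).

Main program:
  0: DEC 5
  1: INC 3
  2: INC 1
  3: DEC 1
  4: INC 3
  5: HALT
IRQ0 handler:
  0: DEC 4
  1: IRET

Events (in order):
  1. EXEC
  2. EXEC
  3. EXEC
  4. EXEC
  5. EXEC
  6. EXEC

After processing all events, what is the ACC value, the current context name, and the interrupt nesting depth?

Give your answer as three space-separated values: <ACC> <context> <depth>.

Answer: 1 MAIN 0

Derivation:
Event 1 (EXEC): [MAIN] PC=0: DEC 5 -> ACC=-5
Event 2 (EXEC): [MAIN] PC=1: INC 3 -> ACC=-2
Event 3 (EXEC): [MAIN] PC=2: INC 1 -> ACC=-1
Event 4 (EXEC): [MAIN] PC=3: DEC 1 -> ACC=-2
Event 5 (EXEC): [MAIN] PC=4: INC 3 -> ACC=1
Event 6 (EXEC): [MAIN] PC=5: HALT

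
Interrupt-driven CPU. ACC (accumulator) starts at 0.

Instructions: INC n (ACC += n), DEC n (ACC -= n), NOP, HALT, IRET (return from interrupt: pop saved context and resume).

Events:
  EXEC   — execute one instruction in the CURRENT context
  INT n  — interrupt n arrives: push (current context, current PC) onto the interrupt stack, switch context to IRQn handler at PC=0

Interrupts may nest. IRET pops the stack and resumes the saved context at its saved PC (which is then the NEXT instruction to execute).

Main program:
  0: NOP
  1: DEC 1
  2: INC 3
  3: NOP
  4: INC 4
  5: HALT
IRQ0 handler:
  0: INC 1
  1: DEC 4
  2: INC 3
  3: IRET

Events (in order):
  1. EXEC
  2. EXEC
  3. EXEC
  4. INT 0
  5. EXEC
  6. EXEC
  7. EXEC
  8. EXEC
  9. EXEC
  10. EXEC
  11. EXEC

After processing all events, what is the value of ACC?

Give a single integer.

Event 1 (EXEC): [MAIN] PC=0: NOP
Event 2 (EXEC): [MAIN] PC=1: DEC 1 -> ACC=-1
Event 3 (EXEC): [MAIN] PC=2: INC 3 -> ACC=2
Event 4 (INT 0): INT 0 arrives: push (MAIN, PC=3), enter IRQ0 at PC=0 (depth now 1)
Event 5 (EXEC): [IRQ0] PC=0: INC 1 -> ACC=3
Event 6 (EXEC): [IRQ0] PC=1: DEC 4 -> ACC=-1
Event 7 (EXEC): [IRQ0] PC=2: INC 3 -> ACC=2
Event 8 (EXEC): [IRQ0] PC=3: IRET -> resume MAIN at PC=3 (depth now 0)
Event 9 (EXEC): [MAIN] PC=3: NOP
Event 10 (EXEC): [MAIN] PC=4: INC 4 -> ACC=6
Event 11 (EXEC): [MAIN] PC=5: HALT

Answer: 6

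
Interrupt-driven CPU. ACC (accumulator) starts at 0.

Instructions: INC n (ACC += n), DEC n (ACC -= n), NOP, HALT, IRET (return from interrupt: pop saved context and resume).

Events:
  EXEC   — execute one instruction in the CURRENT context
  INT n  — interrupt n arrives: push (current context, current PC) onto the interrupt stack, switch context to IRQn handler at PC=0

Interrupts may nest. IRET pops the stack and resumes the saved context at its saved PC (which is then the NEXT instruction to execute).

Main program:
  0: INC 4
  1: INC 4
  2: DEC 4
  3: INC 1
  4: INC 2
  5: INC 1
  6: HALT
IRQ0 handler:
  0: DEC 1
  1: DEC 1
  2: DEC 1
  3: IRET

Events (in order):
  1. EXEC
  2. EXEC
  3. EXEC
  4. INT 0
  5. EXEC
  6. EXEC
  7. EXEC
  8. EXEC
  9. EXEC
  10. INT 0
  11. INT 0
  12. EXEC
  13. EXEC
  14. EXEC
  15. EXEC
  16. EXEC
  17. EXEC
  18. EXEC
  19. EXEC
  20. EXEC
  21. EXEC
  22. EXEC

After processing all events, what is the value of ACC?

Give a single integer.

Answer: -1

Derivation:
Event 1 (EXEC): [MAIN] PC=0: INC 4 -> ACC=4
Event 2 (EXEC): [MAIN] PC=1: INC 4 -> ACC=8
Event 3 (EXEC): [MAIN] PC=2: DEC 4 -> ACC=4
Event 4 (INT 0): INT 0 arrives: push (MAIN, PC=3), enter IRQ0 at PC=0 (depth now 1)
Event 5 (EXEC): [IRQ0] PC=0: DEC 1 -> ACC=3
Event 6 (EXEC): [IRQ0] PC=1: DEC 1 -> ACC=2
Event 7 (EXEC): [IRQ0] PC=2: DEC 1 -> ACC=1
Event 8 (EXEC): [IRQ0] PC=3: IRET -> resume MAIN at PC=3 (depth now 0)
Event 9 (EXEC): [MAIN] PC=3: INC 1 -> ACC=2
Event 10 (INT 0): INT 0 arrives: push (MAIN, PC=4), enter IRQ0 at PC=0 (depth now 1)
Event 11 (INT 0): INT 0 arrives: push (IRQ0, PC=0), enter IRQ0 at PC=0 (depth now 2)
Event 12 (EXEC): [IRQ0] PC=0: DEC 1 -> ACC=1
Event 13 (EXEC): [IRQ0] PC=1: DEC 1 -> ACC=0
Event 14 (EXEC): [IRQ0] PC=2: DEC 1 -> ACC=-1
Event 15 (EXEC): [IRQ0] PC=3: IRET -> resume IRQ0 at PC=0 (depth now 1)
Event 16 (EXEC): [IRQ0] PC=0: DEC 1 -> ACC=-2
Event 17 (EXEC): [IRQ0] PC=1: DEC 1 -> ACC=-3
Event 18 (EXEC): [IRQ0] PC=2: DEC 1 -> ACC=-4
Event 19 (EXEC): [IRQ0] PC=3: IRET -> resume MAIN at PC=4 (depth now 0)
Event 20 (EXEC): [MAIN] PC=4: INC 2 -> ACC=-2
Event 21 (EXEC): [MAIN] PC=5: INC 1 -> ACC=-1
Event 22 (EXEC): [MAIN] PC=6: HALT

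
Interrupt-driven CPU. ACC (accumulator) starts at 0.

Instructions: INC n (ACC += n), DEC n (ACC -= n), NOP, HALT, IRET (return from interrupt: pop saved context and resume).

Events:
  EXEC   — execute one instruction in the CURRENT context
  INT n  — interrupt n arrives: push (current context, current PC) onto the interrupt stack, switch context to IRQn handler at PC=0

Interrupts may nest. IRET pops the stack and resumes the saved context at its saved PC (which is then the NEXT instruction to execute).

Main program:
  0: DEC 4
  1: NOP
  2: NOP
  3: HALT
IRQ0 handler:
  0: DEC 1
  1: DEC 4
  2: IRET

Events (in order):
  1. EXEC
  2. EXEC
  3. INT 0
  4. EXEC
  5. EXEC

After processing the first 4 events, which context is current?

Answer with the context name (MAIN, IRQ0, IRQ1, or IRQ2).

Event 1 (EXEC): [MAIN] PC=0: DEC 4 -> ACC=-4
Event 2 (EXEC): [MAIN] PC=1: NOP
Event 3 (INT 0): INT 0 arrives: push (MAIN, PC=2), enter IRQ0 at PC=0 (depth now 1)
Event 4 (EXEC): [IRQ0] PC=0: DEC 1 -> ACC=-5

Answer: IRQ0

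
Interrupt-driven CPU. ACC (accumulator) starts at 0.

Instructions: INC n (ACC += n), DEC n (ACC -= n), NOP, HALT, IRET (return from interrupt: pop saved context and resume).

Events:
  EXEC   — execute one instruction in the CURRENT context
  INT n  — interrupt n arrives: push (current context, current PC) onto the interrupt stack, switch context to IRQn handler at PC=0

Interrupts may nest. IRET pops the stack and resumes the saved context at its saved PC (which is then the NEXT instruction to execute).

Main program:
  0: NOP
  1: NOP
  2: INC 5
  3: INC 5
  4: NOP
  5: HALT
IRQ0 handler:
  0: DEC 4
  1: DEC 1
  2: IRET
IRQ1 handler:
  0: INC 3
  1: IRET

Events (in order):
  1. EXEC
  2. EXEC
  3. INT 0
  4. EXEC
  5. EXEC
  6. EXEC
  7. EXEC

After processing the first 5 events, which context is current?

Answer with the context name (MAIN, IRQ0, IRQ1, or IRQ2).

Answer: IRQ0

Derivation:
Event 1 (EXEC): [MAIN] PC=0: NOP
Event 2 (EXEC): [MAIN] PC=1: NOP
Event 3 (INT 0): INT 0 arrives: push (MAIN, PC=2), enter IRQ0 at PC=0 (depth now 1)
Event 4 (EXEC): [IRQ0] PC=0: DEC 4 -> ACC=-4
Event 5 (EXEC): [IRQ0] PC=1: DEC 1 -> ACC=-5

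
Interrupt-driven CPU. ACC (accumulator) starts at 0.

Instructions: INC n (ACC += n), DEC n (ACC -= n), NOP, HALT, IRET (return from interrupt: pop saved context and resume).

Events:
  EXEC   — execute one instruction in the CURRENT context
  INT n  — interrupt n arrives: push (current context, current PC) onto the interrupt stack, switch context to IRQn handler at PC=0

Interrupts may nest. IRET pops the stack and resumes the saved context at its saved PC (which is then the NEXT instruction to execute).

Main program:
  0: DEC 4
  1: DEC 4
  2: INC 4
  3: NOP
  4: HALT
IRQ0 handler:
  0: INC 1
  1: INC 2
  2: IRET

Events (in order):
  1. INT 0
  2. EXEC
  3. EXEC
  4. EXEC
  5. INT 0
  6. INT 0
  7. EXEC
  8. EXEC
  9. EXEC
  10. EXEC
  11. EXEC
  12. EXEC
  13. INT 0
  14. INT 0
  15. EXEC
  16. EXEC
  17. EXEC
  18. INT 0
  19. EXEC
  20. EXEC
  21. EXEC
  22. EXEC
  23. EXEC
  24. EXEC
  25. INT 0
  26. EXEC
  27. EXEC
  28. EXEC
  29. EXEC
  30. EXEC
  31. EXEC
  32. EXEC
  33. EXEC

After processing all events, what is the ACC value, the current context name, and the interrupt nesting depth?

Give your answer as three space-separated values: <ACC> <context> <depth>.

Answer: 17 MAIN 0

Derivation:
Event 1 (INT 0): INT 0 arrives: push (MAIN, PC=0), enter IRQ0 at PC=0 (depth now 1)
Event 2 (EXEC): [IRQ0] PC=0: INC 1 -> ACC=1
Event 3 (EXEC): [IRQ0] PC=1: INC 2 -> ACC=3
Event 4 (EXEC): [IRQ0] PC=2: IRET -> resume MAIN at PC=0 (depth now 0)
Event 5 (INT 0): INT 0 arrives: push (MAIN, PC=0), enter IRQ0 at PC=0 (depth now 1)
Event 6 (INT 0): INT 0 arrives: push (IRQ0, PC=0), enter IRQ0 at PC=0 (depth now 2)
Event 7 (EXEC): [IRQ0] PC=0: INC 1 -> ACC=4
Event 8 (EXEC): [IRQ0] PC=1: INC 2 -> ACC=6
Event 9 (EXEC): [IRQ0] PC=2: IRET -> resume IRQ0 at PC=0 (depth now 1)
Event 10 (EXEC): [IRQ0] PC=0: INC 1 -> ACC=7
Event 11 (EXEC): [IRQ0] PC=1: INC 2 -> ACC=9
Event 12 (EXEC): [IRQ0] PC=2: IRET -> resume MAIN at PC=0 (depth now 0)
Event 13 (INT 0): INT 0 arrives: push (MAIN, PC=0), enter IRQ0 at PC=0 (depth now 1)
Event 14 (INT 0): INT 0 arrives: push (IRQ0, PC=0), enter IRQ0 at PC=0 (depth now 2)
Event 15 (EXEC): [IRQ0] PC=0: INC 1 -> ACC=10
Event 16 (EXEC): [IRQ0] PC=1: INC 2 -> ACC=12
Event 17 (EXEC): [IRQ0] PC=2: IRET -> resume IRQ0 at PC=0 (depth now 1)
Event 18 (INT 0): INT 0 arrives: push (IRQ0, PC=0), enter IRQ0 at PC=0 (depth now 2)
Event 19 (EXEC): [IRQ0] PC=0: INC 1 -> ACC=13
Event 20 (EXEC): [IRQ0] PC=1: INC 2 -> ACC=15
Event 21 (EXEC): [IRQ0] PC=2: IRET -> resume IRQ0 at PC=0 (depth now 1)
Event 22 (EXEC): [IRQ0] PC=0: INC 1 -> ACC=16
Event 23 (EXEC): [IRQ0] PC=1: INC 2 -> ACC=18
Event 24 (EXEC): [IRQ0] PC=2: IRET -> resume MAIN at PC=0 (depth now 0)
Event 25 (INT 0): INT 0 arrives: push (MAIN, PC=0), enter IRQ0 at PC=0 (depth now 1)
Event 26 (EXEC): [IRQ0] PC=0: INC 1 -> ACC=19
Event 27 (EXEC): [IRQ0] PC=1: INC 2 -> ACC=21
Event 28 (EXEC): [IRQ0] PC=2: IRET -> resume MAIN at PC=0 (depth now 0)
Event 29 (EXEC): [MAIN] PC=0: DEC 4 -> ACC=17
Event 30 (EXEC): [MAIN] PC=1: DEC 4 -> ACC=13
Event 31 (EXEC): [MAIN] PC=2: INC 4 -> ACC=17
Event 32 (EXEC): [MAIN] PC=3: NOP
Event 33 (EXEC): [MAIN] PC=4: HALT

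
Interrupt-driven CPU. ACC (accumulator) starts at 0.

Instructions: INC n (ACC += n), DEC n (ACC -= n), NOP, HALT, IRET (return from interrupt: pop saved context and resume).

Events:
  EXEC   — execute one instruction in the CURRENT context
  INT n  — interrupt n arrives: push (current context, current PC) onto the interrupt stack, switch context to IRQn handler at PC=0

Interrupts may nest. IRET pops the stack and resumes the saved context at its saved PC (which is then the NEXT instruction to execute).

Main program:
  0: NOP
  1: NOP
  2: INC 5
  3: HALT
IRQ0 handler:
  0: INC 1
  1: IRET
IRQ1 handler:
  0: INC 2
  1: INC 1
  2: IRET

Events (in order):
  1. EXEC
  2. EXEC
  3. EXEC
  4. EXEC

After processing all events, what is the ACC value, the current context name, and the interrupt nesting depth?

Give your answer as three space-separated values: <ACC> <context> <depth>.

Answer: 5 MAIN 0

Derivation:
Event 1 (EXEC): [MAIN] PC=0: NOP
Event 2 (EXEC): [MAIN] PC=1: NOP
Event 3 (EXEC): [MAIN] PC=2: INC 5 -> ACC=5
Event 4 (EXEC): [MAIN] PC=3: HALT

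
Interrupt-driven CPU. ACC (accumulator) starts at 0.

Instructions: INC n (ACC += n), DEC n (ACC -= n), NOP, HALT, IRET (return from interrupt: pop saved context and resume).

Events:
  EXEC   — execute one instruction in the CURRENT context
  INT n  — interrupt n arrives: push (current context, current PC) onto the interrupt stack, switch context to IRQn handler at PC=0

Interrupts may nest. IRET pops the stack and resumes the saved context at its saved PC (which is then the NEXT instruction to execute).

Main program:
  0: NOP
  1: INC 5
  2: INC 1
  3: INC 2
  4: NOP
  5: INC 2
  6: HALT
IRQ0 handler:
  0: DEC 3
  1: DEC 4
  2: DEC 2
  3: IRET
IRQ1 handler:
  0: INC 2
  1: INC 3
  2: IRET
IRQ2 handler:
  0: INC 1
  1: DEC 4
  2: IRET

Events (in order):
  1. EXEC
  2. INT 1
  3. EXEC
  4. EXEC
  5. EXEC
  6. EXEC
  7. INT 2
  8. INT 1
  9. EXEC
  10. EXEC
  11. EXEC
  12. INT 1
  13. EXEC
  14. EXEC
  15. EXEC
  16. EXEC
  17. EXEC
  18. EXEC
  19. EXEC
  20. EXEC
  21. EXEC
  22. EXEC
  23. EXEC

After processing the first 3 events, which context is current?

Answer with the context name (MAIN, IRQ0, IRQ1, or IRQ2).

Answer: IRQ1

Derivation:
Event 1 (EXEC): [MAIN] PC=0: NOP
Event 2 (INT 1): INT 1 arrives: push (MAIN, PC=1), enter IRQ1 at PC=0 (depth now 1)
Event 3 (EXEC): [IRQ1] PC=0: INC 2 -> ACC=2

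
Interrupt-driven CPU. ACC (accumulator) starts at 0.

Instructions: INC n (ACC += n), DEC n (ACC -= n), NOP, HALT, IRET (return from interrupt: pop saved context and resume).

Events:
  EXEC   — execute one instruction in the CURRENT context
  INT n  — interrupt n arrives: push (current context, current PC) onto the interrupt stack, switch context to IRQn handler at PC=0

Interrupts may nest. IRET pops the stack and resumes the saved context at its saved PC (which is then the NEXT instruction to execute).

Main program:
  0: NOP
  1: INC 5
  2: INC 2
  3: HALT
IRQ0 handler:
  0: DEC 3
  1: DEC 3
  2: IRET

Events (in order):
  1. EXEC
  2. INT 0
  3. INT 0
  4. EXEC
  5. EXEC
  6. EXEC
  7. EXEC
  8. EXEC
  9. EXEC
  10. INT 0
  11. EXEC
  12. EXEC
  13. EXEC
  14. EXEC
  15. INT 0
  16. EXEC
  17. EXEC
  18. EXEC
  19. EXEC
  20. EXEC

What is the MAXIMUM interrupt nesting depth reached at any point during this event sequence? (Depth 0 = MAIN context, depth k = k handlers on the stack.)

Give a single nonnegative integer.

Answer: 2

Derivation:
Event 1 (EXEC): [MAIN] PC=0: NOP [depth=0]
Event 2 (INT 0): INT 0 arrives: push (MAIN, PC=1), enter IRQ0 at PC=0 (depth now 1) [depth=1]
Event 3 (INT 0): INT 0 arrives: push (IRQ0, PC=0), enter IRQ0 at PC=0 (depth now 2) [depth=2]
Event 4 (EXEC): [IRQ0] PC=0: DEC 3 -> ACC=-3 [depth=2]
Event 5 (EXEC): [IRQ0] PC=1: DEC 3 -> ACC=-6 [depth=2]
Event 6 (EXEC): [IRQ0] PC=2: IRET -> resume IRQ0 at PC=0 (depth now 1) [depth=1]
Event 7 (EXEC): [IRQ0] PC=0: DEC 3 -> ACC=-9 [depth=1]
Event 8 (EXEC): [IRQ0] PC=1: DEC 3 -> ACC=-12 [depth=1]
Event 9 (EXEC): [IRQ0] PC=2: IRET -> resume MAIN at PC=1 (depth now 0) [depth=0]
Event 10 (INT 0): INT 0 arrives: push (MAIN, PC=1), enter IRQ0 at PC=0 (depth now 1) [depth=1]
Event 11 (EXEC): [IRQ0] PC=0: DEC 3 -> ACC=-15 [depth=1]
Event 12 (EXEC): [IRQ0] PC=1: DEC 3 -> ACC=-18 [depth=1]
Event 13 (EXEC): [IRQ0] PC=2: IRET -> resume MAIN at PC=1 (depth now 0) [depth=0]
Event 14 (EXEC): [MAIN] PC=1: INC 5 -> ACC=-13 [depth=0]
Event 15 (INT 0): INT 0 arrives: push (MAIN, PC=2), enter IRQ0 at PC=0 (depth now 1) [depth=1]
Event 16 (EXEC): [IRQ0] PC=0: DEC 3 -> ACC=-16 [depth=1]
Event 17 (EXEC): [IRQ0] PC=1: DEC 3 -> ACC=-19 [depth=1]
Event 18 (EXEC): [IRQ0] PC=2: IRET -> resume MAIN at PC=2 (depth now 0) [depth=0]
Event 19 (EXEC): [MAIN] PC=2: INC 2 -> ACC=-17 [depth=0]
Event 20 (EXEC): [MAIN] PC=3: HALT [depth=0]
Max depth observed: 2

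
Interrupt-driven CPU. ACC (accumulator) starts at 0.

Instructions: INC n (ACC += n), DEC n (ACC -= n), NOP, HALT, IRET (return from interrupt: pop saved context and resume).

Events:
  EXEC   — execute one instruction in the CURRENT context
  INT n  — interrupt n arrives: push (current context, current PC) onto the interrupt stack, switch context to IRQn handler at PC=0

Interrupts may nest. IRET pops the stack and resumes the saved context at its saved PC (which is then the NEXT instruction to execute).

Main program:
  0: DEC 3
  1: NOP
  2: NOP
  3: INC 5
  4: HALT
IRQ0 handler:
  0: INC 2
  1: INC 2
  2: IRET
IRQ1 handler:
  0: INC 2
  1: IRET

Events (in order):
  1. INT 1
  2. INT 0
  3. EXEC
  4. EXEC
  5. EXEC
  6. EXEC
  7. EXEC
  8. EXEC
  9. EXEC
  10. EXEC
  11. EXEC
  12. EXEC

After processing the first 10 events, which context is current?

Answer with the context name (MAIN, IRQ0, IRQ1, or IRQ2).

Event 1 (INT 1): INT 1 arrives: push (MAIN, PC=0), enter IRQ1 at PC=0 (depth now 1)
Event 2 (INT 0): INT 0 arrives: push (IRQ1, PC=0), enter IRQ0 at PC=0 (depth now 2)
Event 3 (EXEC): [IRQ0] PC=0: INC 2 -> ACC=2
Event 4 (EXEC): [IRQ0] PC=1: INC 2 -> ACC=4
Event 5 (EXEC): [IRQ0] PC=2: IRET -> resume IRQ1 at PC=0 (depth now 1)
Event 6 (EXEC): [IRQ1] PC=0: INC 2 -> ACC=6
Event 7 (EXEC): [IRQ1] PC=1: IRET -> resume MAIN at PC=0 (depth now 0)
Event 8 (EXEC): [MAIN] PC=0: DEC 3 -> ACC=3
Event 9 (EXEC): [MAIN] PC=1: NOP
Event 10 (EXEC): [MAIN] PC=2: NOP

Answer: MAIN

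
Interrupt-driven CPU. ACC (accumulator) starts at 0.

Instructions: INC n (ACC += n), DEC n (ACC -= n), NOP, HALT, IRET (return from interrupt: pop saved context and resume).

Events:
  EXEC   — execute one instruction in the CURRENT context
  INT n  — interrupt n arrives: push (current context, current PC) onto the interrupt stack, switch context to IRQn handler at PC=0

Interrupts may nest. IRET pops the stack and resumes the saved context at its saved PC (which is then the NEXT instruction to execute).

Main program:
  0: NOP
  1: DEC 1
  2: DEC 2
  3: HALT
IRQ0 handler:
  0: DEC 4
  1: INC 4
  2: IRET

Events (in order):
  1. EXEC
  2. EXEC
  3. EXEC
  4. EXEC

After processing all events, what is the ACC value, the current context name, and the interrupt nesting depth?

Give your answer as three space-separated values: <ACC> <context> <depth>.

Event 1 (EXEC): [MAIN] PC=0: NOP
Event 2 (EXEC): [MAIN] PC=1: DEC 1 -> ACC=-1
Event 3 (EXEC): [MAIN] PC=2: DEC 2 -> ACC=-3
Event 4 (EXEC): [MAIN] PC=3: HALT

Answer: -3 MAIN 0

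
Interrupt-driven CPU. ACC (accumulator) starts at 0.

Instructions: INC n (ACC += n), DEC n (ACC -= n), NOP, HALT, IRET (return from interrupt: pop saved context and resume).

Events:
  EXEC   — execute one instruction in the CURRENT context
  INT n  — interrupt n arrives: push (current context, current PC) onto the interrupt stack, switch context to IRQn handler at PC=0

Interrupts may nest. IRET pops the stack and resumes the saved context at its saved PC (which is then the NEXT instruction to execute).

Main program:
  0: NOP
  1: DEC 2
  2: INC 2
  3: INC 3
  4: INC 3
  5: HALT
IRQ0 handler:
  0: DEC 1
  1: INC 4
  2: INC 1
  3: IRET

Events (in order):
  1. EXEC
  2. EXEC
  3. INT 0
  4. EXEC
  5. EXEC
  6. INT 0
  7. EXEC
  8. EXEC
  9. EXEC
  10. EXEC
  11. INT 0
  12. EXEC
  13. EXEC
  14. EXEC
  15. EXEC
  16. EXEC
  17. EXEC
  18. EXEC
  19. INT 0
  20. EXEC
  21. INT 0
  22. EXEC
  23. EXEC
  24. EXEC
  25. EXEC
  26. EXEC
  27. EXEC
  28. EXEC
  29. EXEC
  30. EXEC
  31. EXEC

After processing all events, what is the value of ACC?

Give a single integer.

Answer: 26

Derivation:
Event 1 (EXEC): [MAIN] PC=0: NOP
Event 2 (EXEC): [MAIN] PC=1: DEC 2 -> ACC=-2
Event 3 (INT 0): INT 0 arrives: push (MAIN, PC=2), enter IRQ0 at PC=0 (depth now 1)
Event 4 (EXEC): [IRQ0] PC=0: DEC 1 -> ACC=-3
Event 5 (EXEC): [IRQ0] PC=1: INC 4 -> ACC=1
Event 6 (INT 0): INT 0 arrives: push (IRQ0, PC=2), enter IRQ0 at PC=0 (depth now 2)
Event 7 (EXEC): [IRQ0] PC=0: DEC 1 -> ACC=0
Event 8 (EXEC): [IRQ0] PC=1: INC 4 -> ACC=4
Event 9 (EXEC): [IRQ0] PC=2: INC 1 -> ACC=5
Event 10 (EXEC): [IRQ0] PC=3: IRET -> resume IRQ0 at PC=2 (depth now 1)
Event 11 (INT 0): INT 0 arrives: push (IRQ0, PC=2), enter IRQ0 at PC=0 (depth now 2)
Event 12 (EXEC): [IRQ0] PC=0: DEC 1 -> ACC=4
Event 13 (EXEC): [IRQ0] PC=1: INC 4 -> ACC=8
Event 14 (EXEC): [IRQ0] PC=2: INC 1 -> ACC=9
Event 15 (EXEC): [IRQ0] PC=3: IRET -> resume IRQ0 at PC=2 (depth now 1)
Event 16 (EXEC): [IRQ0] PC=2: INC 1 -> ACC=10
Event 17 (EXEC): [IRQ0] PC=3: IRET -> resume MAIN at PC=2 (depth now 0)
Event 18 (EXEC): [MAIN] PC=2: INC 2 -> ACC=12
Event 19 (INT 0): INT 0 arrives: push (MAIN, PC=3), enter IRQ0 at PC=0 (depth now 1)
Event 20 (EXEC): [IRQ0] PC=0: DEC 1 -> ACC=11
Event 21 (INT 0): INT 0 arrives: push (IRQ0, PC=1), enter IRQ0 at PC=0 (depth now 2)
Event 22 (EXEC): [IRQ0] PC=0: DEC 1 -> ACC=10
Event 23 (EXEC): [IRQ0] PC=1: INC 4 -> ACC=14
Event 24 (EXEC): [IRQ0] PC=2: INC 1 -> ACC=15
Event 25 (EXEC): [IRQ0] PC=3: IRET -> resume IRQ0 at PC=1 (depth now 1)
Event 26 (EXEC): [IRQ0] PC=1: INC 4 -> ACC=19
Event 27 (EXEC): [IRQ0] PC=2: INC 1 -> ACC=20
Event 28 (EXEC): [IRQ0] PC=3: IRET -> resume MAIN at PC=3 (depth now 0)
Event 29 (EXEC): [MAIN] PC=3: INC 3 -> ACC=23
Event 30 (EXEC): [MAIN] PC=4: INC 3 -> ACC=26
Event 31 (EXEC): [MAIN] PC=5: HALT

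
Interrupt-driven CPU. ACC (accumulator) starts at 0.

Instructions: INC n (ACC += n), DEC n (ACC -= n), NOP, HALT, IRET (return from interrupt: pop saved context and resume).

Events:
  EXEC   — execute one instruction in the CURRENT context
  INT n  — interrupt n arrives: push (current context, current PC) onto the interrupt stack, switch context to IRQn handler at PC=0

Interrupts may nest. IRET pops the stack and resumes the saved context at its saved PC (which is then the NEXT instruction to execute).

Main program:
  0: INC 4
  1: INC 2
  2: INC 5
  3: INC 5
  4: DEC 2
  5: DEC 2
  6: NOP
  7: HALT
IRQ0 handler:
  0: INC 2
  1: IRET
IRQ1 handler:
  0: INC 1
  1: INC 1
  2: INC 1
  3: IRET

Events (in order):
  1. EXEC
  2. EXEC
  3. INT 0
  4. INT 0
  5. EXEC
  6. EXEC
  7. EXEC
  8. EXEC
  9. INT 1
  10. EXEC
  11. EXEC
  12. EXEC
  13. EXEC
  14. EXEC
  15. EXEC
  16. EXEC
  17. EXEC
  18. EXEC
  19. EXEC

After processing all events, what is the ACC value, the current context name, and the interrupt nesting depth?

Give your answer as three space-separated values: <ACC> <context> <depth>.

Event 1 (EXEC): [MAIN] PC=0: INC 4 -> ACC=4
Event 2 (EXEC): [MAIN] PC=1: INC 2 -> ACC=6
Event 3 (INT 0): INT 0 arrives: push (MAIN, PC=2), enter IRQ0 at PC=0 (depth now 1)
Event 4 (INT 0): INT 0 arrives: push (IRQ0, PC=0), enter IRQ0 at PC=0 (depth now 2)
Event 5 (EXEC): [IRQ0] PC=0: INC 2 -> ACC=8
Event 6 (EXEC): [IRQ0] PC=1: IRET -> resume IRQ0 at PC=0 (depth now 1)
Event 7 (EXEC): [IRQ0] PC=0: INC 2 -> ACC=10
Event 8 (EXEC): [IRQ0] PC=1: IRET -> resume MAIN at PC=2 (depth now 0)
Event 9 (INT 1): INT 1 arrives: push (MAIN, PC=2), enter IRQ1 at PC=0 (depth now 1)
Event 10 (EXEC): [IRQ1] PC=0: INC 1 -> ACC=11
Event 11 (EXEC): [IRQ1] PC=1: INC 1 -> ACC=12
Event 12 (EXEC): [IRQ1] PC=2: INC 1 -> ACC=13
Event 13 (EXEC): [IRQ1] PC=3: IRET -> resume MAIN at PC=2 (depth now 0)
Event 14 (EXEC): [MAIN] PC=2: INC 5 -> ACC=18
Event 15 (EXEC): [MAIN] PC=3: INC 5 -> ACC=23
Event 16 (EXEC): [MAIN] PC=4: DEC 2 -> ACC=21
Event 17 (EXEC): [MAIN] PC=5: DEC 2 -> ACC=19
Event 18 (EXEC): [MAIN] PC=6: NOP
Event 19 (EXEC): [MAIN] PC=7: HALT

Answer: 19 MAIN 0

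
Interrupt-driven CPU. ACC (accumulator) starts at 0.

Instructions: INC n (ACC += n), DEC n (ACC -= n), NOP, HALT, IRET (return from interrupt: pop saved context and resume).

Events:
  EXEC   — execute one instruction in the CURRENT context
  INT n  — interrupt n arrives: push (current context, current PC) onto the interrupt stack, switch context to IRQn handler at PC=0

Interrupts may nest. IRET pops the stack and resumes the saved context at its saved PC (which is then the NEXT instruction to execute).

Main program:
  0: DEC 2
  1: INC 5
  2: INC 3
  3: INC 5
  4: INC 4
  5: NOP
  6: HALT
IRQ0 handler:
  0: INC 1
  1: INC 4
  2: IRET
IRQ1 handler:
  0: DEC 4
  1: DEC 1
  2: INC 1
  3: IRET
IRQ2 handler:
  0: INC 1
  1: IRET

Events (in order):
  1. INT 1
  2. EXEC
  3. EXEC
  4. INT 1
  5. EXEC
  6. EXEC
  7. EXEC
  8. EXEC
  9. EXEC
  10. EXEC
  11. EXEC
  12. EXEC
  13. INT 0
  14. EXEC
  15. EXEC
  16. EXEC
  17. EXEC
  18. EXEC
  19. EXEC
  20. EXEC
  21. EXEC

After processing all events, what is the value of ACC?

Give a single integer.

Event 1 (INT 1): INT 1 arrives: push (MAIN, PC=0), enter IRQ1 at PC=0 (depth now 1)
Event 2 (EXEC): [IRQ1] PC=0: DEC 4 -> ACC=-4
Event 3 (EXEC): [IRQ1] PC=1: DEC 1 -> ACC=-5
Event 4 (INT 1): INT 1 arrives: push (IRQ1, PC=2), enter IRQ1 at PC=0 (depth now 2)
Event 5 (EXEC): [IRQ1] PC=0: DEC 4 -> ACC=-9
Event 6 (EXEC): [IRQ1] PC=1: DEC 1 -> ACC=-10
Event 7 (EXEC): [IRQ1] PC=2: INC 1 -> ACC=-9
Event 8 (EXEC): [IRQ1] PC=3: IRET -> resume IRQ1 at PC=2 (depth now 1)
Event 9 (EXEC): [IRQ1] PC=2: INC 1 -> ACC=-8
Event 10 (EXEC): [IRQ1] PC=3: IRET -> resume MAIN at PC=0 (depth now 0)
Event 11 (EXEC): [MAIN] PC=0: DEC 2 -> ACC=-10
Event 12 (EXEC): [MAIN] PC=1: INC 5 -> ACC=-5
Event 13 (INT 0): INT 0 arrives: push (MAIN, PC=2), enter IRQ0 at PC=0 (depth now 1)
Event 14 (EXEC): [IRQ0] PC=0: INC 1 -> ACC=-4
Event 15 (EXEC): [IRQ0] PC=1: INC 4 -> ACC=0
Event 16 (EXEC): [IRQ0] PC=2: IRET -> resume MAIN at PC=2 (depth now 0)
Event 17 (EXEC): [MAIN] PC=2: INC 3 -> ACC=3
Event 18 (EXEC): [MAIN] PC=3: INC 5 -> ACC=8
Event 19 (EXEC): [MAIN] PC=4: INC 4 -> ACC=12
Event 20 (EXEC): [MAIN] PC=5: NOP
Event 21 (EXEC): [MAIN] PC=6: HALT

Answer: 12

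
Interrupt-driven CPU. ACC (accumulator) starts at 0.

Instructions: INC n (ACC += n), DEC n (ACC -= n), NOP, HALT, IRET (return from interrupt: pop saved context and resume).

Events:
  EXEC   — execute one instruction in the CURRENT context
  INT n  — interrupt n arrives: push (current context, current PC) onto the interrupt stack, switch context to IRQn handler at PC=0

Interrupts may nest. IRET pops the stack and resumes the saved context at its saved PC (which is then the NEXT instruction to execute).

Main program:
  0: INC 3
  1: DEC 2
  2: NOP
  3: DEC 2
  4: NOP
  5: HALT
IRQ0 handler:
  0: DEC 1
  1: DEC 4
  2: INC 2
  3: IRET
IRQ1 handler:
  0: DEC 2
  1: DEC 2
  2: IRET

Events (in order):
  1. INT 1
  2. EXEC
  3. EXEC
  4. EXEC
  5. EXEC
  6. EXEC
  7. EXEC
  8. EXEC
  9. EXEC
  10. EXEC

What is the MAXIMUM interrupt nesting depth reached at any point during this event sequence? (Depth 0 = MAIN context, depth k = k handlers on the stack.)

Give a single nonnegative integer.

Answer: 1

Derivation:
Event 1 (INT 1): INT 1 arrives: push (MAIN, PC=0), enter IRQ1 at PC=0 (depth now 1) [depth=1]
Event 2 (EXEC): [IRQ1] PC=0: DEC 2 -> ACC=-2 [depth=1]
Event 3 (EXEC): [IRQ1] PC=1: DEC 2 -> ACC=-4 [depth=1]
Event 4 (EXEC): [IRQ1] PC=2: IRET -> resume MAIN at PC=0 (depth now 0) [depth=0]
Event 5 (EXEC): [MAIN] PC=0: INC 3 -> ACC=-1 [depth=0]
Event 6 (EXEC): [MAIN] PC=1: DEC 2 -> ACC=-3 [depth=0]
Event 7 (EXEC): [MAIN] PC=2: NOP [depth=0]
Event 8 (EXEC): [MAIN] PC=3: DEC 2 -> ACC=-5 [depth=0]
Event 9 (EXEC): [MAIN] PC=4: NOP [depth=0]
Event 10 (EXEC): [MAIN] PC=5: HALT [depth=0]
Max depth observed: 1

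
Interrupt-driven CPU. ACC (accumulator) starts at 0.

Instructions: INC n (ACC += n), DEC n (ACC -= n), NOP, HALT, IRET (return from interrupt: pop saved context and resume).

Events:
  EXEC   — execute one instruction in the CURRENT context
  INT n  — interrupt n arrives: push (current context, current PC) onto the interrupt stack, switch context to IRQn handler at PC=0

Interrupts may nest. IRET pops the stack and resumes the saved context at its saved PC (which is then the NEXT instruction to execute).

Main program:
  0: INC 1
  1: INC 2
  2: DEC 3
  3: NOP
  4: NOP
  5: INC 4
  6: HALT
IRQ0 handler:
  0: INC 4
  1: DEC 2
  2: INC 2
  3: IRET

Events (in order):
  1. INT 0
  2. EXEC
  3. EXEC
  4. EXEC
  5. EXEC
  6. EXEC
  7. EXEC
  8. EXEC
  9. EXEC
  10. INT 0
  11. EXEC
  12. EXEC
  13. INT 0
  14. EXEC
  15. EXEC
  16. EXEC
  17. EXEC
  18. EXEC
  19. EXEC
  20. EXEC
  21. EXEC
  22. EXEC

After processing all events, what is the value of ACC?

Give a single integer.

Event 1 (INT 0): INT 0 arrives: push (MAIN, PC=0), enter IRQ0 at PC=0 (depth now 1)
Event 2 (EXEC): [IRQ0] PC=0: INC 4 -> ACC=4
Event 3 (EXEC): [IRQ0] PC=1: DEC 2 -> ACC=2
Event 4 (EXEC): [IRQ0] PC=2: INC 2 -> ACC=4
Event 5 (EXEC): [IRQ0] PC=3: IRET -> resume MAIN at PC=0 (depth now 0)
Event 6 (EXEC): [MAIN] PC=0: INC 1 -> ACC=5
Event 7 (EXEC): [MAIN] PC=1: INC 2 -> ACC=7
Event 8 (EXEC): [MAIN] PC=2: DEC 3 -> ACC=4
Event 9 (EXEC): [MAIN] PC=3: NOP
Event 10 (INT 0): INT 0 arrives: push (MAIN, PC=4), enter IRQ0 at PC=0 (depth now 1)
Event 11 (EXEC): [IRQ0] PC=0: INC 4 -> ACC=8
Event 12 (EXEC): [IRQ0] PC=1: DEC 2 -> ACC=6
Event 13 (INT 0): INT 0 arrives: push (IRQ0, PC=2), enter IRQ0 at PC=0 (depth now 2)
Event 14 (EXEC): [IRQ0] PC=0: INC 4 -> ACC=10
Event 15 (EXEC): [IRQ0] PC=1: DEC 2 -> ACC=8
Event 16 (EXEC): [IRQ0] PC=2: INC 2 -> ACC=10
Event 17 (EXEC): [IRQ0] PC=3: IRET -> resume IRQ0 at PC=2 (depth now 1)
Event 18 (EXEC): [IRQ0] PC=2: INC 2 -> ACC=12
Event 19 (EXEC): [IRQ0] PC=3: IRET -> resume MAIN at PC=4 (depth now 0)
Event 20 (EXEC): [MAIN] PC=4: NOP
Event 21 (EXEC): [MAIN] PC=5: INC 4 -> ACC=16
Event 22 (EXEC): [MAIN] PC=6: HALT

Answer: 16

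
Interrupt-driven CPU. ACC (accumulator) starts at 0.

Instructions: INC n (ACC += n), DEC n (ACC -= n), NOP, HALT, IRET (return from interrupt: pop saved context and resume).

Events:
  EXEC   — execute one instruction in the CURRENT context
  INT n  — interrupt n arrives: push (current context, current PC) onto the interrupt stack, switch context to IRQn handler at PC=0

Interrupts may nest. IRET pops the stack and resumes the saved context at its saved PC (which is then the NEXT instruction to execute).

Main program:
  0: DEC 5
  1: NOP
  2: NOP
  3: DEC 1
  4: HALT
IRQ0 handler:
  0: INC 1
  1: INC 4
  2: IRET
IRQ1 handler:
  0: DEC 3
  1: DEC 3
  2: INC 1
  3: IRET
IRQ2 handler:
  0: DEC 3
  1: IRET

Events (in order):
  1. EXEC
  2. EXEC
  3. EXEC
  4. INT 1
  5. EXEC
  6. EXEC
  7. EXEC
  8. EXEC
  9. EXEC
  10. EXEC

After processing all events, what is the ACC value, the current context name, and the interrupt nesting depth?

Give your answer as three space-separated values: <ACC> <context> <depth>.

Answer: -11 MAIN 0

Derivation:
Event 1 (EXEC): [MAIN] PC=0: DEC 5 -> ACC=-5
Event 2 (EXEC): [MAIN] PC=1: NOP
Event 3 (EXEC): [MAIN] PC=2: NOP
Event 4 (INT 1): INT 1 arrives: push (MAIN, PC=3), enter IRQ1 at PC=0 (depth now 1)
Event 5 (EXEC): [IRQ1] PC=0: DEC 3 -> ACC=-8
Event 6 (EXEC): [IRQ1] PC=1: DEC 3 -> ACC=-11
Event 7 (EXEC): [IRQ1] PC=2: INC 1 -> ACC=-10
Event 8 (EXEC): [IRQ1] PC=3: IRET -> resume MAIN at PC=3 (depth now 0)
Event 9 (EXEC): [MAIN] PC=3: DEC 1 -> ACC=-11
Event 10 (EXEC): [MAIN] PC=4: HALT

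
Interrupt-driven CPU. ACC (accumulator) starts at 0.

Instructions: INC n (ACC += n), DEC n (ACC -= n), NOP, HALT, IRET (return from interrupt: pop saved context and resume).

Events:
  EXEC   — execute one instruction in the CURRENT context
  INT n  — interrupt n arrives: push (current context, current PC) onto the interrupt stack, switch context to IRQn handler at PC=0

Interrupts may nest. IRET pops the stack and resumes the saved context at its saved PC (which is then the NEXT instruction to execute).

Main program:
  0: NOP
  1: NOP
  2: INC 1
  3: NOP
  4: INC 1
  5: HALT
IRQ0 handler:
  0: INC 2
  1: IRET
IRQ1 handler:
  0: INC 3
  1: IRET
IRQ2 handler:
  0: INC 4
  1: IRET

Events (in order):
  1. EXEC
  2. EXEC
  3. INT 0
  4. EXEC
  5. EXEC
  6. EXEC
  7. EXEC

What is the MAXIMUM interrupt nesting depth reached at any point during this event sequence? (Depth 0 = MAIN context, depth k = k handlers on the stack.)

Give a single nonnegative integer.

Event 1 (EXEC): [MAIN] PC=0: NOP [depth=0]
Event 2 (EXEC): [MAIN] PC=1: NOP [depth=0]
Event 3 (INT 0): INT 0 arrives: push (MAIN, PC=2), enter IRQ0 at PC=0 (depth now 1) [depth=1]
Event 4 (EXEC): [IRQ0] PC=0: INC 2 -> ACC=2 [depth=1]
Event 5 (EXEC): [IRQ0] PC=1: IRET -> resume MAIN at PC=2 (depth now 0) [depth=0]
Event 6 (EXEC): [MAIN] PC=2: INC 1 -> ACC=3 [depth=0]
Event 7 (EXEC): [MAIN] PC=3: NOP [depth=0]
Max depth observed: 1

Answer: 1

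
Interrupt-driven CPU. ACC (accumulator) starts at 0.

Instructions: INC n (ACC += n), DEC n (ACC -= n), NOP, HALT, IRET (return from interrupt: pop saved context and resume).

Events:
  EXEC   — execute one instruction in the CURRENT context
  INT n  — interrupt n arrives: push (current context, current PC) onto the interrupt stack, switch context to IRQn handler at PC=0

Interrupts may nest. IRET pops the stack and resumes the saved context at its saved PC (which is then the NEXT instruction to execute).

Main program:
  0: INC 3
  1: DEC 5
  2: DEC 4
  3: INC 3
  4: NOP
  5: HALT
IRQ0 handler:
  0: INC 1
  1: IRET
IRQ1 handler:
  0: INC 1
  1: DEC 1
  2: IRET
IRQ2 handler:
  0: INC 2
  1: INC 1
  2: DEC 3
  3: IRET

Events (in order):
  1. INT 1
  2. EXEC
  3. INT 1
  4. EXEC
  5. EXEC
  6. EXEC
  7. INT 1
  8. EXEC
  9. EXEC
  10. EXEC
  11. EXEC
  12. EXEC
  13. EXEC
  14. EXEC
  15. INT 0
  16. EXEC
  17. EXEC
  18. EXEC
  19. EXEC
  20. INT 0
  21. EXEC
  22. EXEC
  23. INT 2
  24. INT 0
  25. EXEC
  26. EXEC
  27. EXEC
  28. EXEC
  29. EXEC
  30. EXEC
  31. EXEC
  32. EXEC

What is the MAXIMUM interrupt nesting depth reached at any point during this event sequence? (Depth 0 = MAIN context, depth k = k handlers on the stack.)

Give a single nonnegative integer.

Event 1 (INT 1): INT 1 arrives: push (MAIN, PC=0), enter IRQ1 at PC=0 (depth now 1) [depth=1]
Event 2 (EXEC): [IRQ1] PC=0: INC 1 -> ACC=1 [depth=1]
Event 3 (INT 1): INT 1 arrives: push (IRQ1, PC=1), enter IRQ1 at PC=0 (depth now 2) [depth=2]
Event 4 (EXEC): [IRQ1] PC=0: INC 1 -> ACC=2 [depth=2]
Event 5 (EXEC): [IRQ1] PC=1: DEC 1 -> ACC=1 [depth=2]
Event 6 (EXEC): [IRQ1] PC=2: IRET -> resume IRQ1 at PC=1 (depth now 1) [depth=1]
Event 7 (INT 1): INT 1 arrives: push (IRQ1, PC=1), enter IRQ1 at PC=0 (depth now 2) [depth=2]
Event 8 (EXEC): [IRQ1] PC=0: INC 1 -> ACC=2 [depth=2]
Event 9 (EXEC): [IRQ1] PC=1: DEC 1 -> ACC=1 [depth=2]
Event 10 (EXEC): [IRQ1] PC=2: IRET -> resume IRQ1 at PC=1 (depth now 1) [depth=1]
Event 11 (EXEC): [IRQ1] PC=1: DEC 1 -> ACC=0 [depth=1]
Event 12 (EXEC): [IRQ1] PC=2: IRET -> resume MAIN at PC=0 (depth now 0) [depth=0]
Event 13 (EXEC): [MAIN] PC=0: INC 3 -> ACC=3 [depth=0]
Event 14 (EXEC): [MAIN] PC=1: DEC 5 -> ACC=-2 [depth=0]
Event 15 (INT 0): INT 0 arrives: push (MAIN, PC=2), enter IRQ0 at PC=0 (depth now 1) [depth=1]
Event 16 (EXEC): [IRQ0] PC=0: INC 1 -> ACC=-1 [depth=1]
Event 17 (EXEC): [IRQ0] PC=1: IRET -> resume MAIN at PC=2 (depth now 0) [depth=0]
Event 18 (EXEC): [MAIN] PC=2: DEC 4 -> ACC=-5 [depth=0]
Event 19 (EXEC): [MAIN] PC=3: INC 3 -> ACC=-2 [depth=0]
Event 20 (INT 0): INT 0 arrives: push (MAIN, PC=4), enter IRQ0 at PC=0 (depth now 1) [depth=1]
Event 21 (EXEC): [IRQ0] PC=0: INC 1 -> ACC=-1 [depth=1]
Event 22 (EXEC): [IRQ0] PC=1: IRET -> resume MAIN at PC=4 (depth now 0) [depth=0]
Event 23 (INT 2): INT 2 arrives: push (MAIN, PC=4), enter IRQ2 at PC=0 (depth now 1) [depth=1]
Event 24 (INT 0): INT 0 arrives: push (IRQ2, PC=0), enter IRQ0 at PC=0 (depth now 2) [depth=2]
Event 25 (EXEC): [IRQ0] PC=0: INC 1 -> ACC=0 [depth=2]
Event 26 (EXEC): [IRQ0] PC=1: IRET -> resume IRQ2 at PC=0 (depth now 1) [depth=1]
Event 27 (EXEC): [IRQ2] PC=0: INC 2 -> ACC=2 [depth=1]
Event 28 (EXEC): [IRQ2] PC=1: INC 1 -> ACC=3 [depth=1]
Event 29 (EXEC): [IRQ2] PC=2: DEC 3 -> ACC=0 [depth=1]
Event 30 (EXEC): [IRQ2] PC=3: IRET -> resume MAIN at PC=4 (depth now 0) [depth=0]
Event 31 (EXEC): [MAIN] PC=4: NOP [depth=0]
Event 32 (EXEC): [MAIN] PC=5: HALT [depth=0]
Max depth observed: 2

Answer: 2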